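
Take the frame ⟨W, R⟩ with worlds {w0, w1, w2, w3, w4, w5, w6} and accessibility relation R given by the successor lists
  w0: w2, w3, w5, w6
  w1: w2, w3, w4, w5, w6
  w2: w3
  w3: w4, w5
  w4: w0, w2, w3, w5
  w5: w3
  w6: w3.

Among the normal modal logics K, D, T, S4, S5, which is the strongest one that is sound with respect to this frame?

D

Serial (axiom D): yes — every world has a successor (e.g. w0 R w2).
Reflexive (axiom T): no — w0 is not related to itself.
Transitive (axiom 4): no — w0 R w3 and w3 R w4, but not w0 R w4.
Euclidean (axiom 5): no — w0 R w2 and w0 R w5, but not w2 R w5.
So F validates K, D; T would additionally require R to be reflexive. The strongest is D.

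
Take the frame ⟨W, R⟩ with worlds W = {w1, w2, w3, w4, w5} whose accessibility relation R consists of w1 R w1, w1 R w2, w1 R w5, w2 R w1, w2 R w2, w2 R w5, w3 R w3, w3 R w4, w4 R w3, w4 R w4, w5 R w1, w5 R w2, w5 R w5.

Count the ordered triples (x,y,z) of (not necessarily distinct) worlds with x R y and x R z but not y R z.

0

R is Euclidean; there are no such tuples.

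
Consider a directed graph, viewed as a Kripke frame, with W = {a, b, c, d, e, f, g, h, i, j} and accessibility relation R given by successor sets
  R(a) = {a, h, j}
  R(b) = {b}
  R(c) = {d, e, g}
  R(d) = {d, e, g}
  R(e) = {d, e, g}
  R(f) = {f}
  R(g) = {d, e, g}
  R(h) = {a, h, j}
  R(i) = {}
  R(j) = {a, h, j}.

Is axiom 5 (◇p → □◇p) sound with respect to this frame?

The schema 5 characterises exactly the Euclidean frames.
Euclidean: yes — any two successors of a common world are R-related.

Yes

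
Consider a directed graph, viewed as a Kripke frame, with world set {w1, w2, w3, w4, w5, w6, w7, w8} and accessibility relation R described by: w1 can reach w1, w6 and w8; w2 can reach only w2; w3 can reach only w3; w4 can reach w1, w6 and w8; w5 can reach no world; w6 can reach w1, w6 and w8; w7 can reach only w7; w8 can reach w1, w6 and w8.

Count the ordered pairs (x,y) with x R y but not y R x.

Enumerating: (w4,w1), (w4,w6), (w4,w8).

3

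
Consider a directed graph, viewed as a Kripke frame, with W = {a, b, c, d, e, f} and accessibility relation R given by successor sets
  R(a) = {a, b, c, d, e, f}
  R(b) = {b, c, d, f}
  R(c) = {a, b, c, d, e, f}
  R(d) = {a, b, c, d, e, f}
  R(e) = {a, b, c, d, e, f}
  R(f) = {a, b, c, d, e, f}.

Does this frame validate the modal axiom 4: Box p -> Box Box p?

Axiom 4 corresponds to the accessibility relation being transitive.
Transitive: no — b R c and c R a, but not b R a.

No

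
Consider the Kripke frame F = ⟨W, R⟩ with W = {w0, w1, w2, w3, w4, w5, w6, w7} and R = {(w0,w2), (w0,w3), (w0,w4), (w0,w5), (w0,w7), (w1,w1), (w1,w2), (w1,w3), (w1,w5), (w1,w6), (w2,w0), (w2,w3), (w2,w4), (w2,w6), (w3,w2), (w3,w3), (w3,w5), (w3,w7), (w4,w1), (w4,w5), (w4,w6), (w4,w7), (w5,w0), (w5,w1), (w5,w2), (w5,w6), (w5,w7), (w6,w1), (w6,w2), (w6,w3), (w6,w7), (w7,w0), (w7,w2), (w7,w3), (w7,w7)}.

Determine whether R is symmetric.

Symmetric: no — w0 R w3 but not w3 R w0.

No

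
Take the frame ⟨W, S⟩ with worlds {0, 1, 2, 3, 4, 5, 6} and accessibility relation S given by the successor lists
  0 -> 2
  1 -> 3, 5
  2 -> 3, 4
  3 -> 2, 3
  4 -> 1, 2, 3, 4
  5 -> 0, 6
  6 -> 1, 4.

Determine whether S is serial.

Serial: yes — every world has a successor (e.g. 0 S 2).

Yes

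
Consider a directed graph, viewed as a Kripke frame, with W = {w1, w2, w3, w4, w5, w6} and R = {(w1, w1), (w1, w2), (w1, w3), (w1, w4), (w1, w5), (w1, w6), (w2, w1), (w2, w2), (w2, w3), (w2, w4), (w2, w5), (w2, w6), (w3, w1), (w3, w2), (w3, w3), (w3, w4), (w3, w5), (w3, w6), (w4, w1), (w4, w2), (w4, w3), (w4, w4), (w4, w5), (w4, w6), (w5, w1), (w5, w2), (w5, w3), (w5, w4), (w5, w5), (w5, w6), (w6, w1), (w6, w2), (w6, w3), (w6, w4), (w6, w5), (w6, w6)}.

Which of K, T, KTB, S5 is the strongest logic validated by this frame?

Reflexive (axiom T): yes — every world is R-related to itself.
Symmetric (axiom B): yes — every pair in R has its reverse in R.
Euclidean (axiom 5): yes — any two successors of a common world are R-related.
So F validates K, T, KTB, S5. The strongest is S5.

S5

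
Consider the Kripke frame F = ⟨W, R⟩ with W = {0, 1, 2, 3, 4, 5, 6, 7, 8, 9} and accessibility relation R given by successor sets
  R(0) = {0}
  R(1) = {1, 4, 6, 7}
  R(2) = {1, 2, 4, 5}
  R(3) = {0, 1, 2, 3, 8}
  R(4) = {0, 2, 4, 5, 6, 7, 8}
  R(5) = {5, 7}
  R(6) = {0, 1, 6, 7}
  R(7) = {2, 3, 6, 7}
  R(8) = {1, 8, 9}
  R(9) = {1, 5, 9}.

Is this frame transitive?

Transitive: no — 1 R 4 and 4 R 0, but not 1 R 0.

No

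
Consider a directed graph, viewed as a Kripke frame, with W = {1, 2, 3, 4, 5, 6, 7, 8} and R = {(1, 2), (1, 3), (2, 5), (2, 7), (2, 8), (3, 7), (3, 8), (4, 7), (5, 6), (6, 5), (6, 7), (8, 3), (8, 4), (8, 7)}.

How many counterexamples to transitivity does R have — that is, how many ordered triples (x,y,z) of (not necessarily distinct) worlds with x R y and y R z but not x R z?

14

Enumerating: (1,2,5), (1,2,7), (1,2,8), (1,3,7), (1,3,8), (2,5,6), (2,8,3), (2,8,4), (3,8,3), (3,8,4), (5,6,5), (5,6,7), (6,5,6), (8,3,8).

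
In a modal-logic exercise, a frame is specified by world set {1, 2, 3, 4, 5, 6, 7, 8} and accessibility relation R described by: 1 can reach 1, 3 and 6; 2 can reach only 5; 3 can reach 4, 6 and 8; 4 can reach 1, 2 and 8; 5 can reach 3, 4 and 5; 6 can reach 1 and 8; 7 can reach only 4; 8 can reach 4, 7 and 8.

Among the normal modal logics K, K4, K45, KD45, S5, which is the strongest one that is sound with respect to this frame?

Transitive (axiom 4): no — 1 R 3 and 3 R 4, but not 1 R 4.
Euclidean (axiom 5): no — 1 R 6 and 1 R 3, but not 6 R 3.
Serial (axiom D): yes — every world has a successor (e.g. 1 R 1).
Reflexive (axiom T): no — 2 is not related to itself.
So F validates K; K4 would additionally require R to be transitive. The strongest is K.

K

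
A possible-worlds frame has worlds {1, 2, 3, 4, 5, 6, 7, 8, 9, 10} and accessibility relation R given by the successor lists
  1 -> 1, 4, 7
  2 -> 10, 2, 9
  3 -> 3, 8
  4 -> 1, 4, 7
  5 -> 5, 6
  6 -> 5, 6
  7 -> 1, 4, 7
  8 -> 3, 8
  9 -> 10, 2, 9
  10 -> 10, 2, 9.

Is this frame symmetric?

Yes

Symmetric: yes — every pair in R has its reverse in R.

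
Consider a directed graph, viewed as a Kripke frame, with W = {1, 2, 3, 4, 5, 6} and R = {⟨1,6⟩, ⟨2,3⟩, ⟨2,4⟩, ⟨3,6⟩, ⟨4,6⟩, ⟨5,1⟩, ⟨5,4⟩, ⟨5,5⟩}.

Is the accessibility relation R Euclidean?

No

Euclidean: no — 2 R 3 and 2 R 4, but not 3 R 4.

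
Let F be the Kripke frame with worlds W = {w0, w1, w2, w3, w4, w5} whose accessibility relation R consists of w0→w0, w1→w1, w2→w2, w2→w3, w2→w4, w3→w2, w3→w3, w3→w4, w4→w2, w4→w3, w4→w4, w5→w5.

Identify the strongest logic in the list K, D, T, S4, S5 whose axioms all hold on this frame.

S5

Serial (axiom D): yes — every world has a successor (e.g. w0 R w0).
Reflexive (axiom T): yes — every world is R-related to itself.
Transitive (axiom 4): yes — every two-step R-path is closed by a direct edge.
Euclidean (axiom 5): yes — any two successors of a common world are R-related.
So F validates K, D, T, S4, S5. The strongest is S5.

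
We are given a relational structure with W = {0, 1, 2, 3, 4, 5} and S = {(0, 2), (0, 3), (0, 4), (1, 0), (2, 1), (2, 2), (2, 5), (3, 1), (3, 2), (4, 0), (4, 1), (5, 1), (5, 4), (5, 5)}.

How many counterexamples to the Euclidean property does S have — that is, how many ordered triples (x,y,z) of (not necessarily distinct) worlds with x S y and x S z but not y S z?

22

Enumerating: (0,2,3), (0,2,4), (0,3,3), (0,3,4), (0,4,2), (0,4,3), (0,4,4), (1,0,0), (2,1,1), (2,1,2), (2,1,5), (2,5,2), … and 10 more.
Total: 22.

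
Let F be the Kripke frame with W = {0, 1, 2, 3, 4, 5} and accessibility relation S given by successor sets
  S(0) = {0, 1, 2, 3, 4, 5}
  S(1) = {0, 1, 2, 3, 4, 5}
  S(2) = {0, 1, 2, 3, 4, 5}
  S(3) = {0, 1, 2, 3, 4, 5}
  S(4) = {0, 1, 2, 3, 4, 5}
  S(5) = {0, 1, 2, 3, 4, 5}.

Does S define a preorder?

Reflexive: yes — every world is S-related to itself.
Transitive: yes — every two-step S-path is closed by a direct edge.
So S is a preorder.

Yes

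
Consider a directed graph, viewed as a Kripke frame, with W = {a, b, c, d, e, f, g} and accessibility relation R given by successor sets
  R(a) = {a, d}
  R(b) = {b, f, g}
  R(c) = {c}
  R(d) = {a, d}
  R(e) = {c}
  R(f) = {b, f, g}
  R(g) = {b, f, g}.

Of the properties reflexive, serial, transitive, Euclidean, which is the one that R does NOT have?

Reflexive: no — e is not related to itself.
Serial: yes — every world has a successor (e.g. a R a).
Transitive: yes — every two-step R-path is closed by a direct edge.
Euclidean: yes — any two successors of a common world are R-related.
Only reflexive fails.

reflexive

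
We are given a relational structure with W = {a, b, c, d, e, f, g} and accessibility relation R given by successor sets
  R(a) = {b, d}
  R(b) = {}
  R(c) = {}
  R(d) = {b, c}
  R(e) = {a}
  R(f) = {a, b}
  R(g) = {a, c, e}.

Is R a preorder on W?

No

Reflexive: no — a is not related to itself.
Transitive: no — a R d and d R c, but not a R c.
So R is not a preorder.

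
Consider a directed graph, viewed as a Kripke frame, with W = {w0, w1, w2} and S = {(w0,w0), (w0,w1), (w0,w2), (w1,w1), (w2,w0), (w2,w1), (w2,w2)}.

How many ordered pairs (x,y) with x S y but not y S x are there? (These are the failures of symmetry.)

Enumerating: (w0,w1), (w2,w1).

2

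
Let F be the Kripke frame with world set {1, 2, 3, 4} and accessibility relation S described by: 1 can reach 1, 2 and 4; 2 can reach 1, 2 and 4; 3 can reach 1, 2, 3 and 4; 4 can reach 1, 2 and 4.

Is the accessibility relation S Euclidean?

Euclidean: no — 3 S 1 and 3 S 3, but not 1 S 3.

No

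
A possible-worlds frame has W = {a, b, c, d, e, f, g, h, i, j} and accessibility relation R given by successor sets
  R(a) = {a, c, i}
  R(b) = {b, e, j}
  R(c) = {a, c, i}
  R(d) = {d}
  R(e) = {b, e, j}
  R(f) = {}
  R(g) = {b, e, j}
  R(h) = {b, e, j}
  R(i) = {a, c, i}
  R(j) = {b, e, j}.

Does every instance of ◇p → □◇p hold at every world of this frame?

Yes

By correspondence theory, 5 is valid on a frame iff R is Euclidean.
Euclidean: yes — any two successors of a common world are R-related.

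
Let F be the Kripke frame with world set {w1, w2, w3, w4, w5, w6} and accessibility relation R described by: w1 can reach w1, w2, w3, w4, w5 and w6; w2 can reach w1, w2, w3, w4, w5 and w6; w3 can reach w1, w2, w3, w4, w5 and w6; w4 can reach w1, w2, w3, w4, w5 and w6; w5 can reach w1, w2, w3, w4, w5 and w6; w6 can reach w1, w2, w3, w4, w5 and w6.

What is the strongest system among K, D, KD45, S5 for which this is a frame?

Serial (axiom D): yes — every world has a successor (e.g. w1 R w1).
Euclidean (axiom 5): yes — any two successors of a common world are R-related.
Transitive (axiom 4): yes — every two-step R-path is closed by a direct edge.
Reflexive (axiom T): yes — every world is R-related to itself.
So F validates K, D, KD45, S5. The strongest is S5.

S5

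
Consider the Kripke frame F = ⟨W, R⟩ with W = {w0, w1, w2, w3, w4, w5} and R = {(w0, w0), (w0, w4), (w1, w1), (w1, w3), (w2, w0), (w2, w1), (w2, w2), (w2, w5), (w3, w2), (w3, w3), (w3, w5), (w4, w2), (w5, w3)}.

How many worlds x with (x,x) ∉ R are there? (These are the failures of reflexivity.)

2

Enumerating: w4, w5.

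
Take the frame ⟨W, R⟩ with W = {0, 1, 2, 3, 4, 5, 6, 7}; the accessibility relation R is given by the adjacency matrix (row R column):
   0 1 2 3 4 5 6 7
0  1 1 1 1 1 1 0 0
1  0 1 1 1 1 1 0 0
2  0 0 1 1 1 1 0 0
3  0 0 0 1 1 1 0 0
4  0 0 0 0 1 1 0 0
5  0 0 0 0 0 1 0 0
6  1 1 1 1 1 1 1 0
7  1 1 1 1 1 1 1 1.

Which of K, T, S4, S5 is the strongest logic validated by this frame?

S4

Reflexive (axiom T): yes — every world is R-related to itself.
Transitive (axiom 4): yes — every two-step R-path is closed by a direct edge.
Euclidean (axiom 5): no — 0 R 2 and 0 R 1, but not 2 R 1.
So F validates K, T, S4; S5 would additionally require R to be Euclidean. The strongest is S4.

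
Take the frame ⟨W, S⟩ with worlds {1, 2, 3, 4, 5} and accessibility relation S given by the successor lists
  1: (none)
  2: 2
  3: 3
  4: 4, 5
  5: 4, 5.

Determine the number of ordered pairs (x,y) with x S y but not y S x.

S is symmetric; there are no such tuples.

0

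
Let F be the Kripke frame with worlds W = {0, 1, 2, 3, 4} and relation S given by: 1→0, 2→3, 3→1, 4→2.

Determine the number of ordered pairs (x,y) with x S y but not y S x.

4

Enumerating: (1,0), (2,3), (3,1), (4,2).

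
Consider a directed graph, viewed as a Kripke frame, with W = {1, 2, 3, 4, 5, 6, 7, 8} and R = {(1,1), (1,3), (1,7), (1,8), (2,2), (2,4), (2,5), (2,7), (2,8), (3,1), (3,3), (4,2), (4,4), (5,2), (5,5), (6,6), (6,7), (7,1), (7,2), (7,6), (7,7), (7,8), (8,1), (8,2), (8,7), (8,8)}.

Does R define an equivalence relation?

No

Reflexive: yes — every world is R-related to itself.
Symmetric: yes — every pair in R has its reverse in R.
Transitive: no — 1 R 7 and 7 R 2, but not 1 R 2.
So R is not an equivalence relation.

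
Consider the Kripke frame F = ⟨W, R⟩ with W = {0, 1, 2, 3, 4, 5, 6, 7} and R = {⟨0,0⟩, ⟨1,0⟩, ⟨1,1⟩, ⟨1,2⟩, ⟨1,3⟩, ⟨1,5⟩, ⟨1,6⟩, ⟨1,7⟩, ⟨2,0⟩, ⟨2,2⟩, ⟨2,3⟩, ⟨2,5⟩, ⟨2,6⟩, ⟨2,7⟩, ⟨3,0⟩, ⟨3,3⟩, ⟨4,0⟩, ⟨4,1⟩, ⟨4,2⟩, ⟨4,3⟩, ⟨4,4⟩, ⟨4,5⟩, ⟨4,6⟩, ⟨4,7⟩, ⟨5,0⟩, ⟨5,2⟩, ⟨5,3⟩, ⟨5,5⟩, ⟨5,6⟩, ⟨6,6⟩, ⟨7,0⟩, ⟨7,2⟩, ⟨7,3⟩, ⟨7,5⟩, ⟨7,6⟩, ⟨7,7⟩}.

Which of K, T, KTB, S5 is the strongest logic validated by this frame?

T

Reflexive (axiom T): yes — every world is R-related to itself.
Symmetric (axiom B): no — 1 R 0 but not 0 R 1.
Euclidean (axiom 5): no — 1 R 0 and 1 R 2, but not 0 R 2.
So F validates K, T; KTB would additionally require R to be symmetric. The strongest is T.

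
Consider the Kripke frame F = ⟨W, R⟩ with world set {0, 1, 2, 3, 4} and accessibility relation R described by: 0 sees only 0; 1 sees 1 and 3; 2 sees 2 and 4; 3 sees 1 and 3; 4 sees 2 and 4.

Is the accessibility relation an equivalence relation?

Reflexive: yes — every world is R-related to itself.
Symmetric: yes — every pair in R has its reverse in R.
Transitive: yes — every two-step R-path is closed by a direct edge.
So R is an equivalence relation.

Yes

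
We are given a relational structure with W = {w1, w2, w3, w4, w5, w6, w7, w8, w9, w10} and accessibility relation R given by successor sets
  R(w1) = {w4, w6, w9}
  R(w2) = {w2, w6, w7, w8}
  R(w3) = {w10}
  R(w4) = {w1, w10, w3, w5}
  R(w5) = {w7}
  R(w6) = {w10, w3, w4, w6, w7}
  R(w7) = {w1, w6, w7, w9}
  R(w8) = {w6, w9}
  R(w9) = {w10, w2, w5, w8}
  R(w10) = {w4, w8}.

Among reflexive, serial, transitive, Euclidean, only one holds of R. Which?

Reflexive: no — w1 is not related to itself.
Serial: yes — every world has a successor (e.g. w1 R w4).
Transitive: no — w1 R w4 and w4 R w10, but not w1 R w10.
Euclidean: no — w1 R w4 and w1 R w6, but not w4 R w6.
Only serial holds.

serial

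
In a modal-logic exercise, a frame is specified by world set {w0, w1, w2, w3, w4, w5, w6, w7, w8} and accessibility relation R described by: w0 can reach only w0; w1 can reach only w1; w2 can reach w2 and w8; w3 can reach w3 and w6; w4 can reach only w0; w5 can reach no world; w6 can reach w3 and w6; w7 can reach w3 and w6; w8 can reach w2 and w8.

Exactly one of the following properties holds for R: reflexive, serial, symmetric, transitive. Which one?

Reflexive: no — w4 is not related to itself.
Serial: no — w5 has no R-successor.
Symmetric: no — w4 R w0 but not w0 R w4.
Transitive: yes — every two-step R-path is closed by a direct edge.
Only transitive holds.

transitive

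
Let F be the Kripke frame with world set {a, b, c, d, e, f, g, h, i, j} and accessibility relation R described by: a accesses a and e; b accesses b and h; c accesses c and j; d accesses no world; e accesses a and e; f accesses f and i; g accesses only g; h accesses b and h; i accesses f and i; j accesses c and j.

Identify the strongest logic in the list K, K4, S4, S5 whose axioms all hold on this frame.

Transitive (axiom 4): yes — every two-step R-path is closed by a direct edge.
Reflexive (axiom T): no — d is not related to itself.
Euclidean (axiom 5): yes — any two successors of a common world are R-related.
So F validates K, K4; S4 would additionally require R to be reflexive. The strongest is K4.

K4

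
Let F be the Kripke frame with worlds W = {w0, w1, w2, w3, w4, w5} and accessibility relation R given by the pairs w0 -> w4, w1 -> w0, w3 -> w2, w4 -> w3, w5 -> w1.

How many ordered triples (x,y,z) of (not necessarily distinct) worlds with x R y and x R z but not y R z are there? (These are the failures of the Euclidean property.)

Enumerating: (w0,w4,w4), (w1,w0,w0), (w3,w2,w2), (w4,w3,w3), (w5,w1,w1).

5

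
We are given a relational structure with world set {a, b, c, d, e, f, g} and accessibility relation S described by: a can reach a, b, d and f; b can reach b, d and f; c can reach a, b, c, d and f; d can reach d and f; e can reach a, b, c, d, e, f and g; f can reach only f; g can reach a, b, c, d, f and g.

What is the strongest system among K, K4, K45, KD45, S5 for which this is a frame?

K4

Transitive (axiom 4): yes — every two-step S-path is closed by a direct edge.
Euclidean (axiom 5): no — a S d and a S b, but not d S b.
Serial (axiom D): yes — every world has a successor (e.g. a S a).
Reflexive (axiom T): yes — every world is S-related to itself.
So F validates K, K4; K45 would additionally require S to be Euclidean. The strongest is K4.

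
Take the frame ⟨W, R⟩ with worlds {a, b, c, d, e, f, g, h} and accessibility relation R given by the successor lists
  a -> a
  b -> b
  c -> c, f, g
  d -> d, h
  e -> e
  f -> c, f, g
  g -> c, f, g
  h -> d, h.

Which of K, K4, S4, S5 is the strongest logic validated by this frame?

S5

Transitive (axiom 4): yes — every two-step R-path is closed by a direct edge.
Reflexive (axiom T): yes — every world is R-related to itself.
Euclidean (axiom 5): yes — any two successors of a common world are R-related.
So F validates K, K4, S4, S5. The strongest is S5.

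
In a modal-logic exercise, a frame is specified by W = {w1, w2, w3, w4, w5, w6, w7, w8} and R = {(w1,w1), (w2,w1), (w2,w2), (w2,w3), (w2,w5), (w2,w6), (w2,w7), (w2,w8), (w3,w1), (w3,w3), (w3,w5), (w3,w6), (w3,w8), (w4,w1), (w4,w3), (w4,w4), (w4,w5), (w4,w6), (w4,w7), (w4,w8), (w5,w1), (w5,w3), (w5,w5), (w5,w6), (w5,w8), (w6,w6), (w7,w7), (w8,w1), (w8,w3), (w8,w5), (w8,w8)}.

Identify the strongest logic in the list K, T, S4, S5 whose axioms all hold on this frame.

Reflexive (axiom T): yes — every world is R-related to itself.
Transitive (axiom 4): no — w8 R w3 and w3 R w6, but not w8 R w6.
Euclidean (axiom 5): no — w2 R w1 and w2 R w3, but not w1 R w3.
So F validates K, T; S4 would additionally require R to be transitive. The strongest is T.

T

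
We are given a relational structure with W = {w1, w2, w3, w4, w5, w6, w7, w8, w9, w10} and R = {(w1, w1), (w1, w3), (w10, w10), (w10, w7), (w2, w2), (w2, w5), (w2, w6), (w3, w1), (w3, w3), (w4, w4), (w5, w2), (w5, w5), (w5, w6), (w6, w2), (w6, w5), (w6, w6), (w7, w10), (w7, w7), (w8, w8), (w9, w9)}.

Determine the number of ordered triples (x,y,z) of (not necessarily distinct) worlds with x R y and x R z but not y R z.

0

R is Euclidean; there are no such tuples.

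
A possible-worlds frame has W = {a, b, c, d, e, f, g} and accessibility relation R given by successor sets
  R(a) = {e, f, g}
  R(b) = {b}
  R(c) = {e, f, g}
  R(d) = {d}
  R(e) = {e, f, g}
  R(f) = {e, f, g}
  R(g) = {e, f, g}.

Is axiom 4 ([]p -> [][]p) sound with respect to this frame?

Yes

The schema 4 characterises exactly the transitive frames.
Transitive: yes — every two-step R-path is closed by a direct edge.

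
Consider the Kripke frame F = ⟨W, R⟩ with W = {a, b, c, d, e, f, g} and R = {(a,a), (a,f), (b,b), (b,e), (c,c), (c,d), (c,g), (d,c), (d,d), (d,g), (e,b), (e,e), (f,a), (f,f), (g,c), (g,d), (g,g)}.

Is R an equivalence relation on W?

Reflexive: yes — every world is R-related to itself.
Symmetric: yes — every pair in R has its reverse in R.
Transitive: yes — every two-step R-path is closed by a direct edge.
So R is an equivalence relation.

Yes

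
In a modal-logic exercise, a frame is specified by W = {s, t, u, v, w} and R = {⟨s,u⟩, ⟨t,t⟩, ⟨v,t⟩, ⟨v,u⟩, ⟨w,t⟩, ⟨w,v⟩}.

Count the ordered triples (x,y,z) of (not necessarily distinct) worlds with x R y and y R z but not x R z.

1

Enumerating: (w,v,u).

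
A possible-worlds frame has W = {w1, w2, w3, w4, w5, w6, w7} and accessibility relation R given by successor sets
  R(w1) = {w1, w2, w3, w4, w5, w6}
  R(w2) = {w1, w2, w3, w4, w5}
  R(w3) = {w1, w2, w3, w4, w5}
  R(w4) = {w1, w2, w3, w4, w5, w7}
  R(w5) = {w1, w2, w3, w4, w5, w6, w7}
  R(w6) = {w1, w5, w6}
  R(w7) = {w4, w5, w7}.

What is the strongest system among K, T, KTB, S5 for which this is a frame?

Reflexive (axiom T): yes — every world is R-related to itself.
Symmetric (axiom B): yes — every pair in R has its reverse in R.
Euclidean (axiom 5): no — w1 R w2 and w1 R w6, but not w2 R w6.
So F validates K, T, KTB; S5 would additionally require R to be Euclidean. The strongest is KTB.

KTB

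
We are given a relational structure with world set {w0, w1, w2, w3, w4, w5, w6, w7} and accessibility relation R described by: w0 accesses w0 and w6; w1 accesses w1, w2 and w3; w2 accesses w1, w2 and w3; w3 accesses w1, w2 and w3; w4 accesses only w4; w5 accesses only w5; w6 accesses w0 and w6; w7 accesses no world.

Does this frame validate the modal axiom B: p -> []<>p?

Axiom B corresponds to the accessibility relation being symmetric.
Symmetric: yes — every pair in R has its reverse in R.

Yes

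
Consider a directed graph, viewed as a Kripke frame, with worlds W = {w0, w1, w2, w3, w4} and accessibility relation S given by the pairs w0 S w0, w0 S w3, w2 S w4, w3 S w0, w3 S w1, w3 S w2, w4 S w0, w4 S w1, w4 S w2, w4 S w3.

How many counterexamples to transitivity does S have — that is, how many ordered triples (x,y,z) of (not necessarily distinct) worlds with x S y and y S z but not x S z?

Enumerating: (w0,w3,w1), (w0,w3,w2), (w2,w4,w0), (w2,w4,w1), (w2,w4,w2), (w2,w4,w3), (w3,w0,w3), (w3,w2,w4), (w4,w2,w4).

9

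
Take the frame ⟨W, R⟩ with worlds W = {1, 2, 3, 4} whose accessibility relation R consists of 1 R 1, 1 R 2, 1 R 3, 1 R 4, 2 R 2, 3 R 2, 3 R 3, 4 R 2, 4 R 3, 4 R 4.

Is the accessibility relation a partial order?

Reflexive: yes — every world is R-related to itself.
Transitive: yes — every two-step R-path is closed by a direct edge.
Antisymmetric: yes — no distinct pair is related both ways.
So R is a partial order.

Yes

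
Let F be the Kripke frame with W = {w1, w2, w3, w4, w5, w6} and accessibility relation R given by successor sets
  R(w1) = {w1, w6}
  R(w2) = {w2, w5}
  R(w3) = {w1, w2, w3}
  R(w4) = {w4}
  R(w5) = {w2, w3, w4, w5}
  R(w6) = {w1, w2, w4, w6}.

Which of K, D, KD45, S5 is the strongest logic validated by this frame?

D

Serial (axiom D): yes — every world has a successor (e.g. w1 R w1).
Euclidean (axiom 5): no — w3 R w1 and w3 R w2, but not w1 R w2.
Transitive (axiom 4): no — w1 R w6 and w6 R w2, but not w1 R w2.
Reflexive (axiom T): yes — every world is R-related to itself.
So F validates K, D; KD45 would additionally require R to be Euclidean and transitive. The strongest is D.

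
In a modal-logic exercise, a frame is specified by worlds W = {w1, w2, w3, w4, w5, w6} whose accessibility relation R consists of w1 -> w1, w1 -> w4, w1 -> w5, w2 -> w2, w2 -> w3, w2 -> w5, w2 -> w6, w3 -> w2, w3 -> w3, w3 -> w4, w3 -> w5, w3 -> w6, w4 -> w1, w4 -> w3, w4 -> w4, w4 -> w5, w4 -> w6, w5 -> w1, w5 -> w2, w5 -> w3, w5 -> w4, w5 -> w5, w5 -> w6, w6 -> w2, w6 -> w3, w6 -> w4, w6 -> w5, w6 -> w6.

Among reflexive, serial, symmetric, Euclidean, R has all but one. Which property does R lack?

Reflexive: yes — every world is R-related to itself.
Serial: yes — every world has a successor (e.g. w1 R w1).
Symmetric: yes — every pair in R has its reverse in R.
Euclidean: no — w3 R w2 and w3 R w4, but not w2 R w4.
Only Euclidean fails.

Euclidean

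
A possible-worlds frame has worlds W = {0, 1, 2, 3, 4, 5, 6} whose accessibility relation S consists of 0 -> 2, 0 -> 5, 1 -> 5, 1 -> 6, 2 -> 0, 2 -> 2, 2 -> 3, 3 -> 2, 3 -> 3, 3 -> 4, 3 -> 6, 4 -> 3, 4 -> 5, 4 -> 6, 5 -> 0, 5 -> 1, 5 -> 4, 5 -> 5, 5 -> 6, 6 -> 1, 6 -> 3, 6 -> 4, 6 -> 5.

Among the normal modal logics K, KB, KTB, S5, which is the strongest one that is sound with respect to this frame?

KB

Symmetric (axiom B): yes — every pair in S has its reverse in S.
Reflexive (axiom T): no — 0 is not related to itself.
Euclidean (axiom 5): no — 0 S 2 and 0 S 5, but not 2 S 5.
So F validates K, KB; KTB would additionally require S to be reflexive. The strongest is KB.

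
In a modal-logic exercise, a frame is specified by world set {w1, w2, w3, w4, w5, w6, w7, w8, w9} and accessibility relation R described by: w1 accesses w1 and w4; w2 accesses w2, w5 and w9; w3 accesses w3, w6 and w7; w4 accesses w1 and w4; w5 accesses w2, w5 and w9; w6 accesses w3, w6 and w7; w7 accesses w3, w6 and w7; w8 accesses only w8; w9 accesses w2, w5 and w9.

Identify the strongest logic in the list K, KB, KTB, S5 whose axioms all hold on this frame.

Symmetric (axiom B): yes — every pair in R has its reverse in R.
Reflexive (axiom T): yes — every world is R-related to itself.
Euclidean (axiom 5): yes — any two successors of a common world are R-related.
So F validates K, KB, KTB, S5. The strongest is S5.

S5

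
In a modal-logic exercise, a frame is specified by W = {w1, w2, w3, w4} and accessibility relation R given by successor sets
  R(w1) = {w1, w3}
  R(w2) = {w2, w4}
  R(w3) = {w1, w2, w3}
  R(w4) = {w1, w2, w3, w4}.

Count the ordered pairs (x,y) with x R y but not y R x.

Enumerating: (w3,w2), (w4,w1), (w4,w3).

3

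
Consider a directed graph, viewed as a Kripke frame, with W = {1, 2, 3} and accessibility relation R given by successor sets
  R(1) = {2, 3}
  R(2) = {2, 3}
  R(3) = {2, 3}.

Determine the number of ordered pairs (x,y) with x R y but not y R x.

2

Enumerating: (1,2), (1,3).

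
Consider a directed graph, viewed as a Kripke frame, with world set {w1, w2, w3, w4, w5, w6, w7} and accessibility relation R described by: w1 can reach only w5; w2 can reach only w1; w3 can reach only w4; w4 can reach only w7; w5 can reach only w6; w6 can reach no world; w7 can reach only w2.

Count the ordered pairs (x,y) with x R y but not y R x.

6

Enumerating: (w1,w5), (w2,w1), (w3,w4), (w4,w7), (w5,w6), (w7,w2).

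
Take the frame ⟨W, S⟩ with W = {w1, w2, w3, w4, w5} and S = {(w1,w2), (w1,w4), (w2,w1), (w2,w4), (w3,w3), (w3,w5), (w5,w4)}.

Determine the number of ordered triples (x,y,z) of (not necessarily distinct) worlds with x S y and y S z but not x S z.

Enumerating: (w1,w2,w1), (w2,w1,w2), (w3,w5,w4).

3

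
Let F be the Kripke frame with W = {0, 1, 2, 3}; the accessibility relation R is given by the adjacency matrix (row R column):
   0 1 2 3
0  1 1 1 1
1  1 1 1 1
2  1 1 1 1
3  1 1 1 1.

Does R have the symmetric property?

Symmetric: yes — every pair in R has its reverse in R.

Yes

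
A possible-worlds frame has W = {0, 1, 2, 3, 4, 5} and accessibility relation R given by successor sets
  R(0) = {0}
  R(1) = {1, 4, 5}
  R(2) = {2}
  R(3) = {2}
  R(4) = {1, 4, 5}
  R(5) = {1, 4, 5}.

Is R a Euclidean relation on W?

Yes

Euclidean: yes — any two successors of a common world are R-related.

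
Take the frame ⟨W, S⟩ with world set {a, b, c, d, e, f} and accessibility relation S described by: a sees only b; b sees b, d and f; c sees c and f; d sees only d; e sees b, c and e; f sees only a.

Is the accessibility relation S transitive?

No

Transitive: no — a S b and b S d, but not a S d.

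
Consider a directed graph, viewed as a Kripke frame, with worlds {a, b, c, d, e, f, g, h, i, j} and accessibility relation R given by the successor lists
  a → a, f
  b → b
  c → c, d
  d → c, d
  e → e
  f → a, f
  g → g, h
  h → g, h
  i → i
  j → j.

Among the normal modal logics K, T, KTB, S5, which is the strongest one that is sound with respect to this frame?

S5

Reflexive (axiom T): yes — every world is R-related to itself.
Symmetric (axiom B): yes — every pair in R has its reverse in R.
Euclidean (axiom 5): yes — any two successors of a common world are R-related.
So F validates K, T, KTB, S5. The strongest is S5.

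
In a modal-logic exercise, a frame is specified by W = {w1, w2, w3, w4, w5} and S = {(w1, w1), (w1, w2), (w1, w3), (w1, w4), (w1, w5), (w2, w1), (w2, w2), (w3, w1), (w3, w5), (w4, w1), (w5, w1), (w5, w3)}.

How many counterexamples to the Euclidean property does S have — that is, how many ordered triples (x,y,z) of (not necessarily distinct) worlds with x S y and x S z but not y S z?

Enumerating: (w1,w2,w3), (w1,w2,w4), (w1,w2,w5), (w1,w3,w2), (w1,w3,w3), (w1,w3,w4), (w1,w4,w2), (w1,w4,w3), (w1,w4,w4), (w1,w4,w5), (w1,w5,w2), (w1,w5,w4), (w1,w5,w5), (w3,w5,w5), (w5,w3,w3).

15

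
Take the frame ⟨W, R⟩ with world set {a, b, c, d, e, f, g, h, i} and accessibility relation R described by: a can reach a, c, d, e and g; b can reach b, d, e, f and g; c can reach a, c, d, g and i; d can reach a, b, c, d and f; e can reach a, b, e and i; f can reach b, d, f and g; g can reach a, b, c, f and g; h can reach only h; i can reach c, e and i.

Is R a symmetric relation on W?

Yes

Symmetric: yes — every pair in R has its reverse in R.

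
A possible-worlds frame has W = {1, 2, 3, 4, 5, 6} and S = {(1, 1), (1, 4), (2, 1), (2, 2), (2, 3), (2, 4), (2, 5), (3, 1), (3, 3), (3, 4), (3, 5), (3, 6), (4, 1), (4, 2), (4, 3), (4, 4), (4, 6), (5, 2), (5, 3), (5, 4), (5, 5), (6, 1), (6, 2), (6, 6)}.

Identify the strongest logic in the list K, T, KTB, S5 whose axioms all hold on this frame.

T

Reflexive (axiom T): yes — every world is S-related to itself.
Symmetric (axiom B): no — 2 S 1 but not 1 S 2.
Euclidean (axiom 5): no — 2 S 1 and 2 S 3, but not 1 S 3.
So F validates K, T; KTB would additionally require S to be symmetric. The strongest is T.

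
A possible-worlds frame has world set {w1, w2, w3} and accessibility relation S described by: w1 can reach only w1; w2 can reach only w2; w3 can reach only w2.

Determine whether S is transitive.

Yes

Transitive: yes — every two-step S-path is closed by a direct edge.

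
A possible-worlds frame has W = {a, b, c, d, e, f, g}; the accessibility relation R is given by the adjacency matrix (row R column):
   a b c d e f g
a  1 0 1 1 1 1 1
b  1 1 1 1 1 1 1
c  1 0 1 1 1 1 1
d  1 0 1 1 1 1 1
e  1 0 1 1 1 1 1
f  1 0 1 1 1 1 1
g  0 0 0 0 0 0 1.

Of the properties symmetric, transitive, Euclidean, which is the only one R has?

Symmetric: no — a R g but not g R a.
Transitive: yes — every two-step R-path is closed by a direct edge.
Euclidean: no — a R g and a R c, but not g R c.
Only transitive holds.

transitive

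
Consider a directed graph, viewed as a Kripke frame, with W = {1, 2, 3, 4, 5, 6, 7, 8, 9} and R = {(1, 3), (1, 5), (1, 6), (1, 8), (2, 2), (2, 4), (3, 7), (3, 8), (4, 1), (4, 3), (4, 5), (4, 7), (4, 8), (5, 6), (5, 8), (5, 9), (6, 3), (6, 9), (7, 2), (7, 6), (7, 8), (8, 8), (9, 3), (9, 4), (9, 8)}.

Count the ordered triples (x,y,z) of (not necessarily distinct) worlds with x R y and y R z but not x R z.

29

Enumerating: (1,3,7), (1,5,9), (1,6,9), (2,4,1), (2,4,3), (2,4,5), (2,4,7), (2,4,8), (3,7,2), (3,7,6), (4,1,6), (4,5,6), … and 17 more.
Total: 29.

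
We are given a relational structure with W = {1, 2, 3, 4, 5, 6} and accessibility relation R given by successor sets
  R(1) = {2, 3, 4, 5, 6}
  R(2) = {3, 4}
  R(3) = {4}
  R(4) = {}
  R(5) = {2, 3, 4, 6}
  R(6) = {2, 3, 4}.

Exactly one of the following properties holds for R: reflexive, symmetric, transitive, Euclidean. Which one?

transitive

Reflexive: no — 1 is not related to itself.
Symmetric: no — 1 R 2 but not 2 R 1.
Transitive: yes — every two-step R-path is closed by a direct edge.
Euclidean: no — 1 R 2 and 1 R 5, but not 2 R 5.
Only transitive holds.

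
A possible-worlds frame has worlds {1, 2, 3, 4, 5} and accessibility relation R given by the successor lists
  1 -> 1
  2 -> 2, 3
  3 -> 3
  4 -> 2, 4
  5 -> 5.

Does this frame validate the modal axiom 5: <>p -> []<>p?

By correspondence theory, 5 is valid on a frame iff R is Euclidean.
Euclidean: no — 2 R 3 and 2 R 2, but not 3 R 2.

No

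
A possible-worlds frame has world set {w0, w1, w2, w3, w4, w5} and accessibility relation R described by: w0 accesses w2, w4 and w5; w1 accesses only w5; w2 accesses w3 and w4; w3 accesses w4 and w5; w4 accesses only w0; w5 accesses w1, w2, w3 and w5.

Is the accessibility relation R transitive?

Transitive: no — w0 R w2 and w2 R w3, but not w0 R w3.

No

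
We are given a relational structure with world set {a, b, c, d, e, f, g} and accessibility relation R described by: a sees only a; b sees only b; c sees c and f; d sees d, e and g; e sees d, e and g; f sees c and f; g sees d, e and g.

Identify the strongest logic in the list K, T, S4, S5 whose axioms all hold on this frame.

Reflexive (axiom T): yes — every world is R-related to itself.
Transitive (axiom 4): yes — every two-step R-path is closed by a direct edge.
Euclidean (axiom 5): yes — any two successors of a common world are R-related.
So F validates K, T, S4, S5. The strongest is S5.

S5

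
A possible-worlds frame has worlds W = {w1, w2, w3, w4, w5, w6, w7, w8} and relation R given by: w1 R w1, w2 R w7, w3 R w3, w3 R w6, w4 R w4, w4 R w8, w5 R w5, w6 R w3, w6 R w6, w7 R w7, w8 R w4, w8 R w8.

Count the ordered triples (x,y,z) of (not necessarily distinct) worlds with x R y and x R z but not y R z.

0

R is Euclidean; there are no such tuples.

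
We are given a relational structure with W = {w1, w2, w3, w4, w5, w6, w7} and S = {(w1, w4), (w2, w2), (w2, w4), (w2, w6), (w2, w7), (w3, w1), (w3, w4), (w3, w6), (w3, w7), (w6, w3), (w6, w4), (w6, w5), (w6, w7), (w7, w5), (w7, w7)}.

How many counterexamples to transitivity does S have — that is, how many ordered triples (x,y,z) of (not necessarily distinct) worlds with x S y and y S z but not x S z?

Enumerating: (w2,w6,w3), (w2,w6,w5), (w2,w7,w5), (w3,w6,w3), (w3,w6,w5), (w3,w7,w5), (w6,w3,w1), (w6,w3,w6).

8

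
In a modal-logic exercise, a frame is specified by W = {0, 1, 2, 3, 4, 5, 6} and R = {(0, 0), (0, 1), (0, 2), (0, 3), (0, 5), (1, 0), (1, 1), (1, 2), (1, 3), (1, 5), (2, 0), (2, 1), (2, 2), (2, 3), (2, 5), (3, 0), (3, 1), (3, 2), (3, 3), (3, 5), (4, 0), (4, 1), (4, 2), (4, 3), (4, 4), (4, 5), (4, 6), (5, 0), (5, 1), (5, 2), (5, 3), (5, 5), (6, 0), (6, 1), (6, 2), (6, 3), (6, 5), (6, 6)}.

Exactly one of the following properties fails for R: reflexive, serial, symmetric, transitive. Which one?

Reflexive: yes — every world is R-related to itself.
Serial: yes — every world has a successor (e.g. 0 R 0).
Symmetric: no — 4 R 0 but not 0 R 4.
Transitive: yes — every two-step R-path is closed by a direct edge.
Only symmetric fails.

symmetric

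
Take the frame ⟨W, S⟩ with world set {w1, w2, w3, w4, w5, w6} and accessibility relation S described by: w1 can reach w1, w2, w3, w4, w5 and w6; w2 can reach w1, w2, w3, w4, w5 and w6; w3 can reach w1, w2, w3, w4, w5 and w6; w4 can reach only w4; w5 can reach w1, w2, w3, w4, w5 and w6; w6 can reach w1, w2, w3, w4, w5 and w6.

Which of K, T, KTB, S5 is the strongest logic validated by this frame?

T

Reflexive (axiom T): yes — every world is S-related to itself.
Symmetric (axiom B): no — w1 S w4 but not w4 S w1.
Euclidean (axiom 5): no — w1 S w4 and w1 S w2, but not w4 S w2.
So F validates K, T; KTB would additionally require S to be symmetric. The strongest is T.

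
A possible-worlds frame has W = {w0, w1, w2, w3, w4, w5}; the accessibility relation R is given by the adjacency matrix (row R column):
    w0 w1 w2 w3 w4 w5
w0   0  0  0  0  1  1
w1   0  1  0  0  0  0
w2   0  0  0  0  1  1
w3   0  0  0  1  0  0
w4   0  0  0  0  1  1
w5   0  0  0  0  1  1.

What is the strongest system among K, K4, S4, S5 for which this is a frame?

K4

Transitive (axiom 4): yes — every two-step R-path is closed by a direct edge.
Reflexive (axiom T): no — w0 is not related to itself.
Euclidean (axiom 5): yes — any two successors of a common world are R-related.
So F validates K, K4; S4 would additionally require R to be reflexive. The strongest is K4.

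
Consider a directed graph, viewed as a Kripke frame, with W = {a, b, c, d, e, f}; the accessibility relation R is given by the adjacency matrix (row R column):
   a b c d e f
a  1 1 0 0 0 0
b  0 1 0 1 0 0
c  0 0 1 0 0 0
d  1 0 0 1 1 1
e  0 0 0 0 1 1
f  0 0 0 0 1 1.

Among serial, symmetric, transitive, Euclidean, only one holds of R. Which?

serial

Serial: yes — every world has a successor (e.g. a R a).
Symmetric: no — a R b but not b R a.
Transitive: no — a R b and b R d, but not a R d.
Euclidean: no — d R a and d R e, but not a R e.
Only serial holds.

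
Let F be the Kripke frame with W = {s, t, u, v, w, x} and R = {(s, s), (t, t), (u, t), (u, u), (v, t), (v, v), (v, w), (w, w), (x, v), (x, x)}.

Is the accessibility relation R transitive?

No

Transitive: no — x R v and v R t, but not x R t.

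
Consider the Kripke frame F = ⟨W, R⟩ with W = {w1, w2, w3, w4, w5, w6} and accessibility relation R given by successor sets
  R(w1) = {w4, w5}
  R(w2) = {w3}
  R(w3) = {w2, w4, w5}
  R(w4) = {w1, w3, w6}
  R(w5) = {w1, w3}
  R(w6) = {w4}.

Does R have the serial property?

Yes

Serial: yes — every world has a successor (e.g. w1 R w4).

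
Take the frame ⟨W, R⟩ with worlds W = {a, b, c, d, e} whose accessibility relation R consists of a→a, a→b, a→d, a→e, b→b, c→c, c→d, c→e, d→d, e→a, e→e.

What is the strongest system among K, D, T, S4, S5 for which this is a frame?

Serial (axiom D): yes — every world has a successor (e.g. a R a).
Reflexive (axiom T): yes — every world is R-related to itself.
Transitive (axiom 4): no — c R e and e R a, but not c R a.
Euclidean (axiom 5): no — a R b and a R d, but not b R d.
So F validates K, D, T; S4 would additionally require R to be transitive. The strongest is T.

T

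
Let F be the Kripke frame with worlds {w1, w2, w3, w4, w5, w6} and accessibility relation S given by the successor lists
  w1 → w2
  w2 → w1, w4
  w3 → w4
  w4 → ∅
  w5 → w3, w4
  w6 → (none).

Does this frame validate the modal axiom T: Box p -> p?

The schema T characterises exactly the reflexive frames.
Reflexive: no — w1 is not related to itself.

No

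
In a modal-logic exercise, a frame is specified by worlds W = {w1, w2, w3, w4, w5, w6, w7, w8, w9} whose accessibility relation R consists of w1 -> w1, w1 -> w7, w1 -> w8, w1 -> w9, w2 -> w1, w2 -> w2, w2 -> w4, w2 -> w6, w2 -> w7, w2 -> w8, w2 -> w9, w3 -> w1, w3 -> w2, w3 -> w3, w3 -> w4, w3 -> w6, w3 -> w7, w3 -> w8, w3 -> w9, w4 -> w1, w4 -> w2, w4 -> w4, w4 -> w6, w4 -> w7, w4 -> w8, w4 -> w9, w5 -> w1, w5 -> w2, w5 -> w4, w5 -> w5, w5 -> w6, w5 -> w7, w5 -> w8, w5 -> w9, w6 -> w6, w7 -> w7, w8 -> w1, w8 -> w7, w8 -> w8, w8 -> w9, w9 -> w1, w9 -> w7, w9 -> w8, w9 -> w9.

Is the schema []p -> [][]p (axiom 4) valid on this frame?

Yes

By correspondence theory, 4 is valid on a frame iff R is transitive.
Transitive: yes — every two-step R-path is closed by a direct edge.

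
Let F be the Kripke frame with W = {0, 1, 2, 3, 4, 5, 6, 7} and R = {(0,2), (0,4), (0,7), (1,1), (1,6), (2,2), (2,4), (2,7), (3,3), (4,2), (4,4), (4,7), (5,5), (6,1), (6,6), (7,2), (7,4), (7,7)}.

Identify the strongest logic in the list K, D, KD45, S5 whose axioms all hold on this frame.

KD45

Serial (axiom D): yes — every world has a successor (e.g. 0 R 2).
Euclidean (axiom 5): yes — any two successors of a common world are R-related.
Transitive (axiom 4): yes — every two-step R-path is closed by a direct edge.
Reflexive (axiom T): no — 0 is not related to itself.
So F validates K, D, KD45; S5 would additionally require R to be reflexive. The strongest is KD45.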